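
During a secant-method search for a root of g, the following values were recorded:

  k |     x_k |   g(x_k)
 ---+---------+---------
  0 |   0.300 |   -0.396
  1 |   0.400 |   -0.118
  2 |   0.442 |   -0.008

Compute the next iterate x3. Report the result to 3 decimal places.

0.445

x3 = 0.442 − (-0.008)·(0.442 − 0.400) / (-0.008 − (-0.118))
   = 0.442 − (-0.00034)/(0.11000) = 0.44505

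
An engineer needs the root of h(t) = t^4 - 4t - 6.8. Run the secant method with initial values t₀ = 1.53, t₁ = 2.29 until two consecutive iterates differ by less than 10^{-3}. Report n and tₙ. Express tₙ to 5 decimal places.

h(1.53) = -7.4401872, h(2.29) = 11.5405848
t₂ = 2.2900000 − 11.5405848·(0.7600000)/(18.9807720) = 1.8279090;  |Δ| = 0.4620910
h(1.8279090) = -2.9476763
t₃ = 1.8279090 − (-2.9476763)·(-0.4620910)/(-14.4882611) = 1.9219227;  |Δ| = 0.0940137
h(1.9219227) = -0.8436306
t₄ = 1.9219227 − (-0.8436306)·(0.0940137)/(2.1040457) = 1.9596180;  |Δ| = 0.0376954
h(1.9596180) = 0.1079178
t₅ = 1.9596180 − 0.1079178·(0.0376954)/(0.9515484) = 1.9553429;  |Δ| = 0.0042751
h(1.9553429) = -0.0032452
t₆ = 1.9553429 − (-0.0032452)·(-0.0042751)/(-0.1111630) = 1.9554677;  |Δ| = 0.0001248
|t₆ − t₅| = 0.0001248 < 10^{-3}

n = 6, tₙ = 1.95547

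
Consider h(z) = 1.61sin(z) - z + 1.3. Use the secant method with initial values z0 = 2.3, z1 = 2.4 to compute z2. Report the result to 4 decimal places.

2.3941

h(2.3) = 0.200585, h(2.4) = -0.012504
z2 = 2.400000 − (-0.012504)·(2.400000 − 2.300000) / (-0.012504 − 0.200585) = 2.400000 − (-0.001250)/(-0.213090) = 2.394132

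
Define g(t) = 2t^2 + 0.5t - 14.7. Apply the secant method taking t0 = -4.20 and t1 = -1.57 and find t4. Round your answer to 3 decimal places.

g(-4.20) = 18.48000, g(-1.57) = -10.55520
t2 = -1.57000 − (-10.55520)·(-1.57000 − (-4.20000)) / (-10.55520 − 18.48000) = -1.57000 − (-27.76018)/(-29.03520) = -2.52609
g(-2.52609) = -3.20081
t3 = -2.52609 − (-3.20081)·(-2.52609 − (-1.57000)) / (-3.20081 − (-10.55520)) = -2.52609 − (3.06026)/(7.35439) = -2.94220
g(-2.94220) = 1.14198
t4 = -2.94220 − 1.14198·(-2.94220 − (-2.52609)) / (1.14198 − (-3.20081)) = -2.94220 − (-0.47519)/(4.34279) = -2.83278

-2.833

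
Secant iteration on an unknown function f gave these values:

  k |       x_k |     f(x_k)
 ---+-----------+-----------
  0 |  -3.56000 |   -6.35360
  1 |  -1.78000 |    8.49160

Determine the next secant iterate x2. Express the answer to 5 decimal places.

-2.79818

x2 = -1.78000 − 8.49160·(-1.78000 − (-3.56000)) / (8.49160 − (-6.35360))
   = -1.78000 − (15.1150480)/(14.8452000) = -2.7981775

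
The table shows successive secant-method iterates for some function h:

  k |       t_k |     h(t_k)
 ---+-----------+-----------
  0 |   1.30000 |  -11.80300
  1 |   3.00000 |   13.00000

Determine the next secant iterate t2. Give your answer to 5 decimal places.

2.10898

t2 = 3.00000 − 13.00000·(3.00000 − 1.30000) / (13.00000 − (-11.80300))
   = 3.00000 − (22.1000000)/(24.8030000) = 2.1089788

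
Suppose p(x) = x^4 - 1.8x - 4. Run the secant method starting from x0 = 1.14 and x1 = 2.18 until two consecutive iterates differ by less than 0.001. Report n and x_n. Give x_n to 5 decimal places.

n = 7, x_n = 1.62187

p(1.14) = -4.3630398, p(2.18) = 14.6613058
x2 = 2.1800000 − 14.6613058·(1.0400000)/(19.0243456) = 1.3785134;  |Δ| = 0.8014866
p(1.3785134) = -2.8701871
x3 = 1.3785134 − (-2.8701871)·(-0.8014866)/(-17.5314928) = 1.5097296;  |Δ| = 0.1312162
p(1.5097296) = -1.5223797
x4 = 1.5097296 − (-1.5223797)·(0.1312162)/(1.3478073) = 1.6579414;  |Δ| = 0.1482118
p(1.6579414) = 0.5714406
x5 = 1.6579414 − 0.5714406·(0.1482118)/(2.0938204) = 1.6174918;  |Δ| = 0.0404496
p(1.6174918) = -0.0665656
x6 = 1.6174918 − (-0.0665656)·(-0.0404496)/(-0.6380062) = 1.6217121;  |Δ| = 0.0042203
p(1.6217121) = -0.0024446
x7 = 1.6217121 − (-0.0024446)·(0.0042203)/(0.0641210) = 1.6218730;  |Δ| = 0.0001609
|x7 − x6| = 0.0001609 < 0.001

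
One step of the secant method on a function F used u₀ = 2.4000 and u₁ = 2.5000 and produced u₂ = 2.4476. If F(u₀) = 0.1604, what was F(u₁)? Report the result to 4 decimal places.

The secant line through (2.4000, 0.1604) and (2.5000, F(u₁)) crosses zero at u₂ = 2.4476.
So (2.4000, 0.1604), (2.5000, F(u₁)), (2.4476, 0) are collinear:
F(u₁) = 0.1604 · (2.5000 − 2.4476) / (2.4000 − 2.4476) = 0.1604 · (0.052400)/(-0.047600) = -0.176575

-0.1766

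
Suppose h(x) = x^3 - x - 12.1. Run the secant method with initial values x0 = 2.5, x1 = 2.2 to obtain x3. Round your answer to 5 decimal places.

h(2.5) = 1.0250000, h(2.2) = -3.6520000
x2 = 2.2000000 − (-3.6520000)·(2.2000000 − 2.5000000) / (-3.6520000 − 1.0250000) = 2.2000000 − (1.0956000)/(-4.6770000) = 2.4342527
h(2.4342527) = -0.1098780
x3 = 2.4342527 − (-0.1098780)·(2.4342527 − 2.2000000) / (-0.1098780 − (-3.6520000)) = 2.4342527 − (-0.0257392)/(3.5421220) = 2.4415193

2.44152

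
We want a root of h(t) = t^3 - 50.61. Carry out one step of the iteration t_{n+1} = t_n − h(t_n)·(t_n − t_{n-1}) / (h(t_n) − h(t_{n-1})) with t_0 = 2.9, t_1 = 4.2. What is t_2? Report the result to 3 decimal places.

h(2.9) = -26.22100, h(4.2) = 23.47800
t_2 = 4.20000 − 23.47800·(4.20000 − 2.90000) / (23.47800 − (-26.22100)) = 4.20000 − (30.52140)/(49.69900) = 3.58587

3.586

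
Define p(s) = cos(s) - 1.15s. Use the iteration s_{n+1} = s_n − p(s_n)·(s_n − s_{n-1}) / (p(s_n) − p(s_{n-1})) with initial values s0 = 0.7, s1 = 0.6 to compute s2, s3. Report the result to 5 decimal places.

0.67712, 0.67752

p(0.7) = -0.0401578, p(0.6) = 0.1353356
s2 = 0.6000000 − 0.1353356·(0.6000000 − 0.7000000) / (0.1353356 − (-0.0401578)) = 0.6000000 − (-0.0135336)/(0.1754934) = 0.6771172
p(0.6771172) = 0.0006974
s3 = 0.6771172 − 0.0006974·(0.6771172 − 0.6000000) / (0.0006974 − 0.1353356) = 0.6771172 − (0.0000538)/(-0.1346382) = 0.6775166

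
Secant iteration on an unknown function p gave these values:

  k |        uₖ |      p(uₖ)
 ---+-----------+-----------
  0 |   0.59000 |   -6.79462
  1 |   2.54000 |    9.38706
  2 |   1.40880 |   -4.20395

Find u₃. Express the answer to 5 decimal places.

u₃ = 1.40880 − (-4.20395)·(1.40880 − 2.54000) / (-4.20395 − 9.38706)
   = 1.40880 − (4.7555082)/(-13.5910100) = 1.7587010

1.75870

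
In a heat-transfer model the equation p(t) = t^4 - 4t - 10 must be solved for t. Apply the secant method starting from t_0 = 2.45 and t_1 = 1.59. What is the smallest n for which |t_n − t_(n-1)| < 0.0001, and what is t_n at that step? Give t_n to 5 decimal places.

n = 7, t_n = 2.06744

p(2.45) = 16.2300063, p(1.59) = -9.9687104
t_2 = 1.5900000 − (-9.9687104)·(-0.8600000)/(-26.1987166) = 1.9172332;  |Δ| = 0.3272332
p(1.9172332) = -4.1575501
t_3 = 1.9172332 − (-4.1575501)·(0.3272332)/(5.8111603) = 2.1513498;  |Δ| = 0.2341165
p(2.1513498) = 2.8158153
t_4 = 2.1513498 − 2.8158153·(0.2341165)/(6.9733654) = 2.0568145;  |Δ| = 0.0945353
p(2.0568145) = -0.3302471
t_5 = 2.0568145 − (-0.3302471)·(-0.0945353)/(-3.1460624) = 2.0667380;  |Δ| = 0.0099235
p(2.0667380) = -0.0220426
t_6 = 2.0667380 − (-0.0220426)·(0.0099235)/(0.3082044) = 2.0674477;  |Δ| = 0.0007097
p(2.0674477) = 0.0001928
t_7 = 2.0674477 − 0.0001928·(0.0007097)/(0.0222355) = 2.0674416;  |Δ| = 0.0000062
|t_7 − t_6| = 0.0000062 < 0.0001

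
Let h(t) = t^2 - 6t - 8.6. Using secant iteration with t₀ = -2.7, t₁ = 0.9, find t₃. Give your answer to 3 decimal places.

h(-2.7) = 14.89000, h(0.9) = -13.19000
t₂ = 0.90000 − (-13.19000)·(0.90000 − (-2.70000)) / (-13.19000 − 14.89000) = 0.90000 − (-47.48400)/(-28.08000) = -0.79103
h(-0.79103) = -3.22812
t₃ = -0.79103 − (-3.22812)·(-0.79103 − 0.90000) / (-3.22812 − (-13.19000)) = -0.79103 − (5.45884)/(9.96188) = -1.33900

-1.339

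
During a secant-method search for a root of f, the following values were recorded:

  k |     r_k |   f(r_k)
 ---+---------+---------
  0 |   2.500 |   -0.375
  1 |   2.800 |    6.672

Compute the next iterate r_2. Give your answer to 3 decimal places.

2.516

r_2 = 2.800 − 6.672·(2.800 − 2.500) / (6.672 − (-0.375))
   = 2.800 − (2.00160)/(7.04700) = 2.51596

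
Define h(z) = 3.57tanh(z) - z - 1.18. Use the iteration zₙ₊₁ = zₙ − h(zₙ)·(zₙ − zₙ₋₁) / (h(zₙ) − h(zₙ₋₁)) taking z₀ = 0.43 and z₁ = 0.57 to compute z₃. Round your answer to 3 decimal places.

0.517

h(0.43) = -0.16300, h(0.57) = 0.08983
z₂ = 0.57000 − 0.08983·(0.57000 − 0.43000) / (0.08983 − (-0.16300)) = 0.57000 − (0.01258)/(0.25284) = 0.52026
h(0.52026) = 0.00584
z₃ = 0.52026 − 0.00584·(0.52026 − 0.57000) / (0.00584 − 0.08983) = 0.52026 − (-0.00029)/(-0.08399) = 0.51680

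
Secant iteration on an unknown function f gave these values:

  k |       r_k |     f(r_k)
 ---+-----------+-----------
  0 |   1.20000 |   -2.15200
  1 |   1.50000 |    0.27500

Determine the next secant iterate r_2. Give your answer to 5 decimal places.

r_2 = 1.50000 − 0.27500·(1.50000 − 1.20000) / (0.27500 − (-2.15200))
   = 1.50000 − (0.0825000)/(2.4270000) = 1.4660074

1.46601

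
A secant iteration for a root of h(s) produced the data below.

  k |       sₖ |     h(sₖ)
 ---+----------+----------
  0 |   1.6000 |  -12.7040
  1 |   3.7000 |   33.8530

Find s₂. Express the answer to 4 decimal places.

s₂ = 3.7000 − 33.8530·(3.7000 − 1.6000) / (33.8530 − (-12.7040))
   = 3.7000 − (71.091300)/(46.557000) = 2.173027

2.1730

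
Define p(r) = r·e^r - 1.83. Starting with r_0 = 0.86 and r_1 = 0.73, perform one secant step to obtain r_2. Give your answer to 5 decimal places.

p(0.86) = 0.2023182, p(0.73) = -0.3151912
r_2 = 0.7300000 − (-0.3151912)·(0.7300000 − 0.8600000) / (-0.3151912 − 0.2023182) = 0.7300000 − (0.0409749)/(-0.5175094) = 0.8091770

0.80918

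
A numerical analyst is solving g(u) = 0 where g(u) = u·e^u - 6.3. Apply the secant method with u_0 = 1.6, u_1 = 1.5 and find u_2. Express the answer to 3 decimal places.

1.465

g(1.6) = 1.62485, g(1.5) = 0.42253
u_2 = 1.50000 − 0.42253·(1.50000 − 1.60000) / (0.42253 − 1.62485) = 1.50000 − (-0.04225)/(-1.20232) = 1.46486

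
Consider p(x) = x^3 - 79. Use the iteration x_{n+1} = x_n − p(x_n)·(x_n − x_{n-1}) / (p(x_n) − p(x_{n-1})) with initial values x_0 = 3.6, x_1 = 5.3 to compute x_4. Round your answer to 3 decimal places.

4.292

p(3.6) = -32.34400, p(5.3) = 69.87700
x_2 = 5.30000 − 69.87700·(5.30000 − 3.60000) / (69.87700 − (-32.34400)) = 5.30000 − (118.79090)/(102.22100) = 4.13790
p(4.13790) = -8.14992
x_3 = 4.13790 − (-8.14992)·(4.13790 − 5.30000) / (-8.14992 − 69.87700) = 4.13790 − (9.47101)/(-78.02692) = 4.25928
p(4.25928) = -1.73028
x_4 = 4.25928 − (-1.73028)·(4.25928 − 4.13790) / (-1.73028 − (-8.14992)) = 4.25928 − (-0.21002)/(6.41964) = 4.29200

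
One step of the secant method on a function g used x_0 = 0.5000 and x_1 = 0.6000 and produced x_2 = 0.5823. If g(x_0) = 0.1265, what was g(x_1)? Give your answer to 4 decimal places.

The secant line through (0.5000, 0.1265) and (0.6000, g(x_1)) crosses zero at x_2 = 0.5823.
So (0.5000, 0.1265), (0.6000, g(x_1)), (0.5823, 0) are collinear:
g(x_1) = 0.1265 · (0.6000 − 0.5823) / (0.5000 − 0.5823) = 0.1265 · (0.017700)/(-0.082300) = -0.027206

-0.0272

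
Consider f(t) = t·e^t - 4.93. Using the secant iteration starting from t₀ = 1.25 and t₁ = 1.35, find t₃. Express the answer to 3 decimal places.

1.319

f(1.25) = -0.56707, f(1.35) = 0.27752
t₂ = 1.35000 − 0.27752·(1.35000 − 1.25000) / (0.27752 − (-0.56707)) = 1.35000 − (0.02775)/(0.84460) = 1.31714
f(1.31714) = -0.01346
t₃ = 1.31714 − (-0.01346)·(1.31714 − 1.35000) / (-0.01346 − 0.27752) = 1.31714 − (0.00044)/(-0.29099) = 1.31866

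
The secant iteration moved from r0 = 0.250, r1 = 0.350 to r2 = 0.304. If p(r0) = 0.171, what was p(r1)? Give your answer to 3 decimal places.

-0.146

The secant line through (0.250, 0.171) and (0.350, p(r1)) crosses zero at r2 = 0.304.
So (0.250, 0.171), (0.350, p(r1)), (0.304, 0) are collinear:
p(r1) = 0.171 · (0.350 − 0.304) / (0.250 − 0.304) = 0.171 · (0.04600)/(-0.05400) = -0.14567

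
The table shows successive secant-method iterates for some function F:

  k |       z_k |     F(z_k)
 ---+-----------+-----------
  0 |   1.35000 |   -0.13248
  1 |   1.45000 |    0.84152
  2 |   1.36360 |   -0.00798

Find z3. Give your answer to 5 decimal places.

1.36441

z3 = 1.36360 − (-0.00798)·(1.36360 − 1.45000) / (-0.00798 − 0.84152)
   = 1.36360 − (0.0006895)/(-0.8495000) = 1.3644116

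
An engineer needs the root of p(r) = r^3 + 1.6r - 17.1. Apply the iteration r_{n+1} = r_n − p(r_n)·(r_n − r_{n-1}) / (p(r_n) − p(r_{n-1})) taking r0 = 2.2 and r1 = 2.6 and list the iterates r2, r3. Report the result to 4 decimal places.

p(2.2) = -2.932000, p(2.6) = 4.636000
r2 = 2.600000 − 4.636000·(2.600000 − 2.200000) / (4.636000 − (-2.932000)) = 2.600000 − (1.854400)/(7.568000) = 2.354968
p(2.354968) = -0.271689
r3 = 2.354968 − (-0.271689)·(2.354968 − 2.600000) / (-0.271689 − 4.636000) = 2.354968 − (0.066573)/(-4.907689) = 2.368533

2.3550, 2.3685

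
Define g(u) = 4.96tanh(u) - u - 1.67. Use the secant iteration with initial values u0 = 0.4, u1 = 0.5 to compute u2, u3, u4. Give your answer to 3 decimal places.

0.460, 0.459, 0.459

g(0.4) = -0.18545, g(0.5) = 0.12210
u2 = 0.50000 − 0.12210·(0.50000 − 0.40000) / (0.12210 − (-0.18545)) = 0.50000 − (0.01221)/(0.30755) = 0.46030
g(0.46030) = 0.00413
u3 = 0.46030 − 0.00413·(0.46030 − 0.50000) / (0.00413 − 0.12210) = 0.46030 − (-0.00016)/(-0.11797) = 0.45891
g(0.45891) = -0.00010
u4 = 0.45891 − (-0.00010)·(0.45891 − 0.46030) / (-0.00010 − 0.00413) = 0.45891 − (0.00000)/(-0.00423) = 0.45894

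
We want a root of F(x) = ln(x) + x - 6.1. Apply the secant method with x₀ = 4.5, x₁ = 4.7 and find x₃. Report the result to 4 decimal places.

4.5786

F(4.5) = -0.095923, F(4.7) = 0.147563
x₂ = 4.700000 − 0.147563·(4.700000 − 4.500000) / (0.147563 − (-0.095923)) = 4.700000 − (0.029513)/(0.243485) = 4.578791
F(4.578791) = 0.000226
x₃ = 4.578791 − 0.000226·(4.578791 − 4.700000) / (0.000226 − 0.147563) = 4.578791 − (-0.000027)/(-0.147336) = 4.578605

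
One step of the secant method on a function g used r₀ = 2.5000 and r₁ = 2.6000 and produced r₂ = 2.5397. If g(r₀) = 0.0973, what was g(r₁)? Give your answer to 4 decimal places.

-0.1478

The secant line through (2.5000, 0.0973) and (2.6000, g(r₁)) crosses zero at r₂ = 2.5397.
So (2.5000, 0.0973), (2.6000, g(r₁)), (2.5397, 0) are collinear:
g(r₁) = 0.0973 · (2.6000 − 2.5397) / (2.5000 − 2.5397) = 0.0973 · (0.060300)/(-0.039700) = -0.147788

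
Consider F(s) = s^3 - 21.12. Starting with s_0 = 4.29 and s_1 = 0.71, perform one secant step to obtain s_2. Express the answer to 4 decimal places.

1.6557

F(4.29) = 57.833589, F(0.71) = -20.762089
s_2 = 0.710000 − (-20.762089)·(0.710000 − 4.290000) / (-20.762089 − 57.833589) = 0.710000 − (74.328279)/(-78.595678) = 1.655704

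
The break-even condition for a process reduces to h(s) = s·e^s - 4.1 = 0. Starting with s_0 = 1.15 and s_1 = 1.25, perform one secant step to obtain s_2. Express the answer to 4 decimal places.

h(1.15) = -0.468078, h(1.25) = 0.262929
s_2 = 1.250000 − 0.262929·(1.250000 − 1.150000) / (0.262929 − (-0.468078)) = 1.250000 − (0.026293)/(0.731007) = 1.214032

1.2140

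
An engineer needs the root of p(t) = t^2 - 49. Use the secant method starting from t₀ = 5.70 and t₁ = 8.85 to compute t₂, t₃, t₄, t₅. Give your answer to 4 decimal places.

p(5.70) = -16.510000, p(8.85) = 29.322500
t₂ = 8.850000 − 29.322500·(8.850000 − 5.700000) / (29.322500 − (-16.510000)) = 8.850000 − (92.365875)/(45.832500) = 6.834708
p(6.834708) = -2.286768
t₃ = 6.834708 − (-2.286768)·(6.834708 − 8.850000) / (-2.286768 − 29.322500) = 6.834708 − (4.608505)/(-31.609268) = 6.980504
p(6.980504) = -0.272565
t₄ = 6.980504 − (-0.272565)·(6.980504 − 6.834708) / (-0.272565 − (-2.286768)) = 6.980504 − (-0.039739)/(2.014203) = 7.000233
p(7.000233) = 0.003266
t₅ = 7.000233 − 0.003266·(7.000233 − 6.980504) / (0.003266 − (-0.272565)) = 7.000233 − (0.000064)/(0.275831) = 7.000000

6.8347, 6.9805, 7.0002, 7.0000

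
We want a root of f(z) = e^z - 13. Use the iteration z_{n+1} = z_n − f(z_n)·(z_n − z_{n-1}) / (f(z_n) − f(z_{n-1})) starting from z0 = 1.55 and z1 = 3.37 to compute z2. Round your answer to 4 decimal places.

2.1691

f(1.55) = -8.288530, f(3.37) = 16.078527
z2 = 3.370000 − 16.078527·(3.370000 − 1.550000) / (16.078527 − (-8.288530)) = 3.370000 − (29.262919)/(24.367057) = 2.169079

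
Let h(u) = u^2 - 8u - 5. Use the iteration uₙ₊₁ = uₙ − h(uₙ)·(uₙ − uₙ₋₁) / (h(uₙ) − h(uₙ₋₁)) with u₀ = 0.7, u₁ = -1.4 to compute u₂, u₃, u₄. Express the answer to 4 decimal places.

-0.4621, -0.5726, -0.5827

h(0.7) = -10.110000, h(-1.4) = 8.160000
u₂ = -1.400000 − 8.160000·(-1.400000 − 0.700000) / (8.160000 − (-10.110000)) = -1.400000 − (-17.136000)/(18.270000) = -0.462069
h(-0.462069) = -1.089941
u₃ = -0.462069 − (-1.089941)·(-0.462069 − (-1.400000)) / (-1.089941 − 8.160000) = -0.462069 − (-1.022289)/(-9.249941) = -0.572587
h(-0.572587) = -0.091444
u₄ = -0.572587 − (-0.091444)·(-0.572587 − (-0.462069)) / (-0.091444 − (-1.089941)) = -0.572587 − (0.010106)/(0.998496) = -0.582709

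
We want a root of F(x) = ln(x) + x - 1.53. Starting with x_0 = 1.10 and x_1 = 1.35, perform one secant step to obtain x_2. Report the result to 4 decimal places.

F(1.10) = -0.334690, F(1.35) = 0.120105
x_2 = 1.350000 − 0.120105·(1.350000 − 1.100000) / (0.120105 − (-0.334690)) = 1.350000 − (0.030026)/(0.454794) = 1.283979

1.2840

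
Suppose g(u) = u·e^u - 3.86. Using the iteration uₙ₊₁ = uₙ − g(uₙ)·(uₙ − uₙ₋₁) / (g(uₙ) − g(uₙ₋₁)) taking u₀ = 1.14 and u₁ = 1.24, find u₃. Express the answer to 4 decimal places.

1.1827

g(1.14) = -0.295484, g(1.24) = 0.424961
u₂ = 1.240000 − 0.424961·(1.240000 − 1.140000) / (0.424961 − (-0.295484)) = 1.240000 − (0.042496)/(0.720445) = 1.181014
g(1.181014) = -0.012638
u₃ = 1.181014 − (-0.012638)·(1.181014 − 1.240000) / (-0.012638 − 0.424961) = 1.181014 − (0.000745)/(-0.437599) = 1.182718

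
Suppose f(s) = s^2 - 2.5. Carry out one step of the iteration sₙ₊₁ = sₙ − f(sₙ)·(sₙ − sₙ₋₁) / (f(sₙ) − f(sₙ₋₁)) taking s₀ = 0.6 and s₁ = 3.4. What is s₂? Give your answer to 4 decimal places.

f(0.6) = -2.140000, f(3.4) = 9.060000
s₂ = 3.400000 − 9.060000·(3.400000 − 0.600000) / (9.060000 − (-2.140000)) = 3.400000 − (25.368000)/(11.200000) = 1.135000

1.1350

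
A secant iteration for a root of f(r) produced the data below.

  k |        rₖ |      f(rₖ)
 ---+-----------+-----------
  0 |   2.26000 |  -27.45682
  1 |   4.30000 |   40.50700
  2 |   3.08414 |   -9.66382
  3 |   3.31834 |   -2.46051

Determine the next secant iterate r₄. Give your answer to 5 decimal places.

r₄ = 3.31834 − (-2.46051)·(3.31834 − 3.08414) / (-2.46051 − (-9.66382))
   = 3.31834 − (-0.5762514)/(7.2033100) = 3.3983381

3.39834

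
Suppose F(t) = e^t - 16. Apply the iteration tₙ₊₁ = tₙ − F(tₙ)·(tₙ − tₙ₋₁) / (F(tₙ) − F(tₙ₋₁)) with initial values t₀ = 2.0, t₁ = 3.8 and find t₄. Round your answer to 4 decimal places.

F(2.0) = -8.610944, F(3.8) = 28.701184
t₂ = 3.800000 − 28.701184·(3.800000 − 2.000000) / (28.701184 − (-8.610944)) = 3.800000 − (51.662132)/(37.312128) = 2.415406
F(2.415406) = -4.805681
t₃ = 2.415406 − (-4.805681)·(2.415406 − 3.800000) / (-4.805681 − 28.701184) = 2.415406 − (6.653914)/(-33.506865) = 2.613990
F(2.613990) = -2.346580
t₄ = 2.613990 − (-2.346580)·(2.613990 − 2.415406) / (-2.346580 − (-4.805681)) = 2.613990 − (-0.465992)/(2.459101) = 2.803487

2.8035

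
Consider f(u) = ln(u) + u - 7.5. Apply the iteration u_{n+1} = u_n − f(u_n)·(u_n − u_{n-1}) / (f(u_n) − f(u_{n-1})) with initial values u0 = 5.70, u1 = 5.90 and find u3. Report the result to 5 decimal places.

f(5.70) = -0.0595338, f(5.90) = 0.1749524
u2 = 5.9000000 − 0.1749524·(5.9000000 − 5.7000000) / (0.1749524 − (-0.0595338)) = 5.9000000 − (0.0349905)/(0.2344862) = 5.7507781
f(5.7507781) = 0.0001133
u3 = 5.7507781 − 0.0001133·(5.7507781 − 5.9000000) / (0.0001133 − 0.1749524) = 5.7507781 − (-0.0000169)/(-0.1748391) = 5.7506814

5.75068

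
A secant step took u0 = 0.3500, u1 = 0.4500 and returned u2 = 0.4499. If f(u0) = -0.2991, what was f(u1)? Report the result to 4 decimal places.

0.0003

The secant line through (0.3500, -0.2991) and (0.4500, f(u1)) crosses zero at u2 = 0.4499.
So (0.3500, -0.2991), (0.4500, f(u1)), (0.4499, 0) are collinear:
f(u1) = -0.2991 · (0.4500 − 0.4499) / (0.3500 − 0.4499) = -0.2991 · (0.000100)/(-0.099900) = 0.000299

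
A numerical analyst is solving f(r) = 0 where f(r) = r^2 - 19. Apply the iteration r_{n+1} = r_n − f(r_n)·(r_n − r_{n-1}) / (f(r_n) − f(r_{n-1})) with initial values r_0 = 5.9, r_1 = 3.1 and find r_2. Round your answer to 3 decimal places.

4.143

f(5.9) = 15.81000, f(3.1) = -9.39000
r_2 = 3.10000 − (-9.39000)·(3.10000 − 5.90000) / (-9.39000 − 15.81000) = 3.10000 − (26.29200)/(-25.20000) = 4.14333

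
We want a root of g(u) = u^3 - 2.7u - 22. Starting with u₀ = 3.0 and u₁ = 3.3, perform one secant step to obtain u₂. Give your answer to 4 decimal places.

g(3.0) = -3.100000, g(3.3) = 5.027000
u₂ = 3.300000 − 5.027000·(3.300000 − 3.000000) / (5.027000 − (-3.100000)) = 3.300000 − (1.508100)/(8.127000) = 3.114433

3.1144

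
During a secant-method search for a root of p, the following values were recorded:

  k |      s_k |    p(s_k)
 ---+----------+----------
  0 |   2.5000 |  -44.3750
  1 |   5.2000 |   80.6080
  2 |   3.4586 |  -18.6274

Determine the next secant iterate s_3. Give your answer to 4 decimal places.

s_3 = 3.4586 − (-18.6274)·(3.4586 − 5.2000) / (-18.6274 − 80.6080)
   = 3.4586 − (32.437754)/(-99.235400) = 3.785477

3.7855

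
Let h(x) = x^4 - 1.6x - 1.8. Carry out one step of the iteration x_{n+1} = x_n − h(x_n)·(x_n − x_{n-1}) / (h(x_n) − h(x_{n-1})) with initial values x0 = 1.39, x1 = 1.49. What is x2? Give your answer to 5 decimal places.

1.41809

h(1.39) = -0.2909896, h(1.49) = 0.7448440
x2 = 1.4900000 − 0.7448440·(1.4900000 − 1.3900000) / (0.7448440 − (-0.2909896)) = 1.4900000 − (0.0744844)/(1.0358336) = 1.4180923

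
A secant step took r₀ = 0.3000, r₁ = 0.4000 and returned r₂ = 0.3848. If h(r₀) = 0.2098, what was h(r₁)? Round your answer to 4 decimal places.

The secant line through (0.3000, 0.2098) and (0.4000, h(r₁)) crosses zero at r₂ = 0.3848.
So (0.3000, 0.2098), (0.4000, h(r₁)), (0.3848, 0) are collinear:
h(r₁) = 0.2098 · (0.4000 − 0.3848) / (0.3000 − 0.3848) = 0.2098 · (0.015200)/(-0.084800) = -0.037606

-0.0376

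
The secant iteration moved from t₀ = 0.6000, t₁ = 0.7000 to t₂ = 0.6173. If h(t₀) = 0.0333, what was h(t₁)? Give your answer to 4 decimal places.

The secant line through (0.6000, 0.0333) and (0.7000, h(t₁)) crosses zero at t₂ = 0.6173.
So (0.6000, 0.0333), (0.7000, h(t₁)), (0.6173, 0) are collinear:
h(t₁) = 0.0333 · (0.7000 − 0.6173) / (0.6000 − 0.6173) = 0.0333 · (0.082700)/(-0.017300) = -0.159186

-0.1592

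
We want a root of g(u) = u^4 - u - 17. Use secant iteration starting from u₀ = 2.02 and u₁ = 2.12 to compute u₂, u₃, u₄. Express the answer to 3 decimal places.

2.089, 2.090, 2.090

g(2.02) = -2.37034, g(2.12) = 1.07963
u₂ = 2.12000 − 1.07963·(2.12000 − 2.02000) / (1.07963 − (-2.37034)) = 2.12000 − (0.10796)/(3.44997) = 2.08871
g(2.08871) = -0.05562
u₃ = 2.08871 − (-0.05562)·(2.08871 − 2.12000) / (-0.05562 − 1.07963) = 2.08871 − (0.00174)/(-1.13525) = 2.09024
g(2.09024) = -0.00121
u₄ = 2.09024 − (-0.00121)·(2.09024 − 2.08871) / (-0.00121 − (-0.05562)) = 2.09024 − (0.00000)/(0.05441) = 2.09027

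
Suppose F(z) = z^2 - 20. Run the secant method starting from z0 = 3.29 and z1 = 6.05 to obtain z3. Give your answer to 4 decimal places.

4.4416

F(3.29) = -9.175900, F(6.05) = 16.602500
z2 = 6.050000 − 16.602500·(6.050000 − 3.290000) / (16.602500 − (-9.175900)) = 6.050000 − (45.822900)/(25.778400) = 4.272430
F(4.272430) = -1.746338
z3 = 4.272430 − (-1.746338)·(4.272430 − 6.050000) / (-1.746338 − 16.602500) = 4.272430 − (3.104238)/(-18.348838) = 4.441609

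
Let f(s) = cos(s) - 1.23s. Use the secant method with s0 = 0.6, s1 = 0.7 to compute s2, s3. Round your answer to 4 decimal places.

0.6476, 0.6481

f(0.6) = 0.087336, f(0.7) = -0.096158
s2 = 0.700000 − (-0.096158)·(0.700000 − 0.600000) / (-0.096158 − 0.087336) = 0.700000 − (-0.009616)/(-0.183493) = 0.647596
f(0.647596) = 0.000993
s3 = 0.647596 − 0.000993·(0.647596 − 0.700000) / (0.000993 − (-0.096158)) = 0.647596 − (-0.000052)/(0.097151) = 0.648132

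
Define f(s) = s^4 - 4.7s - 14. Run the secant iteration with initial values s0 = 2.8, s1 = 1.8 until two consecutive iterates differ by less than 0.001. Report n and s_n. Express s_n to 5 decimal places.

f(2.8) = 34.3056000, f(1.8) = -11.9624000
s2 = 1.8000000 − (-11.9624000)·(-1.0000000)/(-46.2680000) = 2.0585459;  |Δ| = 0.2585459
f(2.0585459) = -5.7178180
s3 = 2.0585459 − (-5.7178180)·(0.2585459)/(6.2445820) = 2.2952820;  |Δ| = 0.2367361
f(2.2952820) = 2.9673642
s4 = 2.2952820 − 2.9673642·(0.2367361)/(8.6851822) = 2.2143991;  |Δ| = 0.0808829
f(2.2143991) = -0.3627405
s5 = 2.2143991 − (-0.3627405)·(-0.0808829)/(-3.3301047) = 2.2232095;  |Δ| = 0.0088104
f(2.2232095) = -0.0191913
s6 = 2.2232095 − (-0.0191913)·(0.0088104)/(0.3435492) = 2.2237017;  |Δ| = 0.0004922
|s6 − s5| = 0.0004922 < 0.001

n = 6, s_n = 2.22370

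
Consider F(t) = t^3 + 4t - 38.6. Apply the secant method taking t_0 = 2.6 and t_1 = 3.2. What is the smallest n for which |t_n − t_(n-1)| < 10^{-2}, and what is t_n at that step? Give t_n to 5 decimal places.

F(2.6) = -10.6240000, F(3.2) = 6.9680000
t_2 = 3.2000000 − 6.9680000·(0.6000000)/(17.5920000) = 2.9623465;  |Δ| = 0.2376535
F(2.9623465) = -0.7545512
t_3 = 2.9623465 − (-0.7545512)·(-0.2376535)/(-7.7225512) = 2.9855670;  |Δ| = 0.0232205
F(2.9855670) = -0.0455497
t_4 = 2.9855670 − (-0.0455497)·(0.0232205)/(0.7090015) = 2.9870588;  |Δ| = 0.0014918
|t_4 − t_3| = 0.0014918 < 10^{-2}

n = 4, t_n = 2.98706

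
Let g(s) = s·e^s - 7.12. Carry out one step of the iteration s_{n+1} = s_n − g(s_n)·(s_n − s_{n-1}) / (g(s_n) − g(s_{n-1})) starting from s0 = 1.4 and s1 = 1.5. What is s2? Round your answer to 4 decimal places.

g(1.4) = -1.442720, g(1.5) = -0.397466
s2 = 1.500000 − (-0.397466)·(1.500000 − 1.400000) / (-0.397466 − (-1.442720)) = 1.500000 − (-0.039747)/(1.045254) = 1.538026

1.5380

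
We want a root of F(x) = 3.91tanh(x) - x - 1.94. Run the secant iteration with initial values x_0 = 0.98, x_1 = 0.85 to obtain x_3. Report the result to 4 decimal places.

F(0.98) = 0.024488, F(0.85) = -0.087918
x_2 = 0.850000 − (-0.087918)·(0.850000 − 0.980000) / (-0.087918 − 0.024488) = 0.850000 − (0.011429)/(-0.112406) = 0.951679
F(0.951679) = 0.003841
x_3 = 0.951679 − 0.003841·(0.951679 − 0.850000) / (0.003841 − (-0.087918)) = 0.951679 − (0.000391)/(0.091760) = 0.947423

0.9474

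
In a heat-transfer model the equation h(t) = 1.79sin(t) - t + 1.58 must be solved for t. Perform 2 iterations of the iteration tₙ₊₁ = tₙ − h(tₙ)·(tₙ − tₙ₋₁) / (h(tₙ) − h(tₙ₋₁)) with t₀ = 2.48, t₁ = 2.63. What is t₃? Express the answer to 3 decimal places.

h(2.48) = 0.19973, h(2.63) = -0.17368
t₂ = 2.63000 − (-0.17368)·(2.63000 − 2.48000) / (-0.17368 − 0.19973) = 2.63000 − (-0.02605)/(-0.37341) = 2.56023
h(2.56023) = 0.00276
t₃ = 2.56023 − 0.00276·(2.56023 − 2.63000) / (0.00276 − (-0.17368)) = 2.56023 − (-0.00019)/(0.17644) = 2.56133

2.561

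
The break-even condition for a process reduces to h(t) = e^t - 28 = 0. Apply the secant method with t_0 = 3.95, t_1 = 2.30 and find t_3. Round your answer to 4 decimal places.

h(3.95) = 23.935367, h(2.30) = -18.025818
t_2 = 2.300000 − (-18.025818)·(2.300000 − 3.950000) / (-18.025818 − 23.935367) = 2.300000 − (29.742599)/(-41.961184) = 3.008812
h(3.008812) = -7.736683
t_3 = 3.008812 − (-7.736683)·(3.008812 − 2.300000) / (-7.736683 − (-18.025818)) = 3.008812 − (-5.483855)/(10.289134) = 3.541788

3.5418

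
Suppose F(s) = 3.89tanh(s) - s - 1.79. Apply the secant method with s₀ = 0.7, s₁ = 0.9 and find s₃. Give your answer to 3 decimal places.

F(0.7) = -0.13901, F(0.9) = 0.09640
s₂ = 0.90000 − 0.09640·(0.90000 − 0.70000) / (0.09640 − (-0.13901)) = 0.90000 − (0.01928)/(0.23541) = 0.81810
F(0.81810) = 0.01389
s₃ = 0.81810 − 0.01389·(0.81810 − 0.90000) / (0.01389 − 0.09640) = 0.81810 − (-0.00114)/(-0.08250) = 0.80431

0.804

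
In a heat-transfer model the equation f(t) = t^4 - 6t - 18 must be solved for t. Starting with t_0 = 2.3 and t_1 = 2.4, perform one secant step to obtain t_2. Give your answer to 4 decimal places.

2.3831

f(2.3) = -3.815900, f(2.4) = 0.777600
t_2 = 2.400000 − 0.777600·(2.400000 − 2.300000) / (0.777600 − (-3.815900)) = 2.400000 − (0.077760)/(4.593500) = 2.383072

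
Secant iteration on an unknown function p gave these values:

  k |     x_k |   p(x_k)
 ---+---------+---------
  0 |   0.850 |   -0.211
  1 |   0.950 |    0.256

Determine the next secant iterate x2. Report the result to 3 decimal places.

0.895

x2 = 0.950 − 0.256·(0.950 − 0.850) / (0.256 − (-0.211))
   = 0.950 − (0.02560)/(0.46700) = 0.89518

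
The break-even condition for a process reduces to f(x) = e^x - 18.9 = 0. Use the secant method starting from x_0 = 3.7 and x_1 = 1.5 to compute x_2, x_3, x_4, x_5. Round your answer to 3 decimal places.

2.382, 3.504, 2.786, 2.899

f(3.7) = 21.54730, f(1.5) = -14.41831
x_2 = 1.50000 − (-14.41831)·(1.50000 − 3.70000) / (-14.41831 − 21.54730) = 1.50000 − (31.72028)/(-35.96562) = 2.38196
f(2.38196) = -8.07388
x_3 = 2.38196 − (-8.07388)·(2.38196 − 1.50000) / (-8.07388 − (-14.41831)) = 2.38196 − (-7.12085)/(6.34443) = 3.50434
f(3.50434) = 14.35951
x_4 = 3.50434 − 14.35951·(3.50434 − 2.38196) / (14.35951 − (-8.07388)) = 3.50434 − (16.11681)/(22.43339) = 2.78591
f(2.78591) = -2.68542
x_5 = 2.78591 − (-2.68542)·(2.78591 − 3.50434) / (-2.68542 − 14.35951) = 2.78591 − (1.92928)/(-17.04493) = 2.89910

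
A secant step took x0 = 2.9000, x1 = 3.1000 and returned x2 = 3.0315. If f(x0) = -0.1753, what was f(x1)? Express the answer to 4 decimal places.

The secant line through (2.9000, -0.1753) and (3.1000, f(x1)) crosses zero at x2 = 3.0315.
So (2.9000, -0.1753), (3.1000, f(x1)), (3.0315, 0) are collinear:
f(x1) = -0.1753 · (3.1000 − 3.0315) / (2.9000 − 3.0315) = -0.1753 · (0.068500)/(-0.131500) = 0.091316

0.0913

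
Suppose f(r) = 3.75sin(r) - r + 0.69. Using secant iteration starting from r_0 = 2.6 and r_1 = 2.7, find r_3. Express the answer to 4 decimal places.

2.6055

f(2.6) = 0.023130, f(2.7) = -0.407325
r_2 = 2.700000 − (-0.407325)·(2.700000 − 2.600000) / (-0.407325 − 0.023130) = 2.700000 − (-0.040733)/(-0.430456) = 2.605373
f(2.605373) = 0.000462
r_3 = 2.605373 − 0.000462·(2.605373 − 2.700000) / (0.000462 − (-0.407325)) = 2.605373 − (-0.000044)/(0.407788) = 2.605481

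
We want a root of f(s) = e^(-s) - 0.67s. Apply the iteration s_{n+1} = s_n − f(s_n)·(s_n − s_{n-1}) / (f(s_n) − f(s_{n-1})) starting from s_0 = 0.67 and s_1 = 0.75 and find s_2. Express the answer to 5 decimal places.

f(0.67) = 0.0628086, f(0.75) = -0.0301334
s_2 = 0.7500000 − (-0.0301334)·(0.7500000 − 0.6700000) / (-0.0301334 − 0.0628086) = 0.7500000 − (-0.0024107)/(-0.0929420) = 0.7240626

0.72406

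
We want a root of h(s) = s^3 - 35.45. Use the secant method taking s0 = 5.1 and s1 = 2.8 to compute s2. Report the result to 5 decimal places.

h(5.1) = 97.2010000, h(2.8) = -13.4980000
s2 = 2.8000000 − (-13.4980000)·(2.8000000 − 5.1000000) / (-13.4980000 − 97.2010000) = 2.8000000 − (31.0454000)/(-110.6990000) = 3.0804488

3.08045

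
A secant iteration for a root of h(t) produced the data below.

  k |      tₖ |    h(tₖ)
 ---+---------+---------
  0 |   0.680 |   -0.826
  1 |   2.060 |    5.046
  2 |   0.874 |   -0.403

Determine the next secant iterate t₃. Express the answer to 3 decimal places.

t₃ = 0.874 − (-0.403)·(0.874 − 2.060) / (-0.403 − 5.046)
   = 0.874 − (0.47796)/(-5.44900) = 0.96171

0.962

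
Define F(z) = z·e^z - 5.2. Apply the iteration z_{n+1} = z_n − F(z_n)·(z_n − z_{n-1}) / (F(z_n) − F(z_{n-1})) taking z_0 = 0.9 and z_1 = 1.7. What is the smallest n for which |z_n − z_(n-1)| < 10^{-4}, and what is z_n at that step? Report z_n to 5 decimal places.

F(0.9) = -2.9863572, F(1.7) = 4.1057106
z_2 = 1.7000000 − 4.1057106·(0.8000000)/(7.0920678) = 1.2368673;  |Δ| = 0.4631327
F(1.2368673) = -0.9392333
z_3 = 1.2368673 − (-0.9392333)·(-0.4631327)/(-5.0449439) = 1.3230902;  |Δ| = 0.0862229
F(1.3230902) = -0.2317868
z_4 = 1.3230902 − (-0.2317868)·(0.0862229)/(0.7074465) = 1.3513401;  |Δ| = 0.0282500
F(1.3513401) = 0.0196845
z_5 = 1.3513401 − 0.0196845·(0.0282500)/(0.2514713) = 1.3491288;  |Δ| = 0.0022113
F(1.3491288) = -0.0003678
z_6 = 1.3491288 − (-0.0003678)·(-0.0022113)/(-0.0200523) = 1.3491694;  |Δ| = 0.0000406
|z_6 − z_5| = 0.0000406 < 10^{-4}

n = 6, z_n = 1.34917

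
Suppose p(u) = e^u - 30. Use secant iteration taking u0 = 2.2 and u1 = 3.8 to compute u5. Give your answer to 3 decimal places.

3.401

p(2.2) = -20.97499, p(3.8) = 14.70118
u2 = 3.80000 − 14.70118·(3.80000 − 2.20000) / (14.70118 − (-20.97499)) = 3.80000 − (23.52190)/(35.67617) = 3.14068
p(3.14068) = -6.88034
u3 = 3.14068 − (-6.88034)·(3.14068 − 3.80000) / (-6.88034 − 14.70118) = 3.14068 − (4.53632)/(-21.58153) = 3.35088
p(3.35088) = -1.47223
u4 = 3.35088 − (-1.47223)·(3.35088 − 3.14068) / (-1.47223 − (-6.88034)) = 3.35088 − (-0.30945)/(5.40811) = 3.40810
p(3.40810) = 0.20775
u5 = 3.40810 − 0.20775·(3.40810 − 3.35088) / (0.20775 − (-1.47223)) = 3.40810 − (0.01189)/(1.67998) = 3.40102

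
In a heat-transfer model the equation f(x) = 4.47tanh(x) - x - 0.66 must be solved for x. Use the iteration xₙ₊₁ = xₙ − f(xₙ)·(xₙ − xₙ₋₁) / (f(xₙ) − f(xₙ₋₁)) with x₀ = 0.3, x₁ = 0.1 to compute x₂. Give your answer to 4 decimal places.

f(0.3) = 0.342167, f(0.1) = -0.314484
x₂ = 0.100000 − (-0.314484)·(0.100000 − 0.300000) / (-0.314484 − 0.342167) = 0.100000 − (0.062897)/(-0.656651) = 0.195784

0.1958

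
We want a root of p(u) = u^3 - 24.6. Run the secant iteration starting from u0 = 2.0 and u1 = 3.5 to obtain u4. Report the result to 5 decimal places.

2.91088

p(2.0) = -16.6000000, p(3.5) = 18.2750000
u2 = 3.5000000 − 18.2750000·(3.5000000 − 2.0000000) / (18.2750000 − (-16.6000000)) = 3.5000000 − (27.4125000)/(34.8750000) = 2.7139785
p(2.7139785) = -4.6097049
u3 = 2.7139785 − (-4.6097049)·(2.7139785 − 3.5000000) / (-4.6097049 − 18.2750000) = 2.7139785 − (3.6233272)/(-22.8847049) = 2.8723081
p(2.8723081) = -0.9030154
u4 = 2.8723081 − (-0.9030154)·(2.8723081 − 2.7139785) / (-0.9030154 − (-4.6097049)) = 2.8723081 − (-0.1429741)/(3.7066894) = 2.9108801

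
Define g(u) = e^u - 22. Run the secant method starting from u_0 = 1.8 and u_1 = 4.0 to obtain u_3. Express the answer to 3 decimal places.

g(1.8) = -15.95035, g(4.0) = 32.59815
u_2 = 4.00000 − 32.59815·(4.00000 − 1.80000) / (32.59815 − (-15.95035)) = 4.00000 − (71.71593)/(48.54850) = 2.52280
g(2.52280) = -9.53658
u_3 = 2.52280 − (-9.53658)·(2.52280 − 4.00000) / (-9.53658 − 32.59815) = 2.52280 − (14.08745)/(-42.13473) = 2.85714

2.857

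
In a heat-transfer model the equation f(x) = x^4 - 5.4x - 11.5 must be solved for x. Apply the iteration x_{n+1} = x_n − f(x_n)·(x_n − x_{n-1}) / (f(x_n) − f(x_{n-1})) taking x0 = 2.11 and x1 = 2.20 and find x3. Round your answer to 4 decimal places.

f(2.11) = -3.072806, f(2.20) = 0.045600
x2 = 2.200000 − 0.045600·(2.200000 − 2.110000) / (0.045600 − (-3.072806)) = 2.200000 − (0.004104)/(3.118406) = 2.198684
f(2.198684) = -0.003297
x3 = 2.198684 − (-0.003297)·(2.198684 − 2.200000) / (-0.003297 − 0.045600) = 2.198684 − (0.000004)/(-0.048897) = 2.198773

2.1988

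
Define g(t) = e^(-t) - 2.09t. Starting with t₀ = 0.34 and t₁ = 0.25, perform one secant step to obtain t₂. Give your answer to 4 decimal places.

g(0.34) = 0.001170, g(0.25) = 0.256301
t₂ = 0.250000 − 0.256301·(0.250000 − 0.340000) / (0.256301 − 0.001170) = 0.250000 − (-0.023067)/(0.255130) = 0.340413

0.3404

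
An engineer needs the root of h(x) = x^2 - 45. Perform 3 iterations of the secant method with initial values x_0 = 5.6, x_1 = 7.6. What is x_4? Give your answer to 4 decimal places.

6.7082

h(5.6) = -13.640000, h(7.6) = 12.760000
x_2 = 7.600000 − 12.760000·(7.600000 − 5.600000) / (12.760000 − (-13.640000)) = 7.600000 − (25.520000)/(26.400000) = 6.633333
h(6.633333) = -0.998889
x_3 = 6.633333 − (-0.998889)·(6.633333 − 7.600000) / (-0.998889 − 12.760000) = 6.633333 − (0.965593)/(-13.758889) = 6.703513
h(6.703513) = -0.062915
x_4 = 6.703513 − (-0.062915)·(6.703513 − 6.633333) / (-0.062915 − (-0.998889)) = 6.703513 − (-0.004415)/(0.935974) = 6.708230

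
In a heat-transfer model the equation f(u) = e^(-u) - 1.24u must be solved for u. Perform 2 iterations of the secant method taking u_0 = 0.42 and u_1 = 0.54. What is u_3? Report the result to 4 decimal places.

f(0.42) = 0.136247, f(0.54) = -0.086852
u_2 = 0.540000 − (-0.086852)·(0.540000 − 0.420000) / (-0.086852 − 0.136247) = 0.540000 − (-0.010422)/(-0.223099) = 0.493284
f(0.493284) = -0.001055
u_3 = 0.493284 − (-0.001055)·(0.493284 − 0.540000) / (-0.001055 − (-0.086852)) = 0.493284 − (0.000049)/(0.085797) = 0.492710

0.4927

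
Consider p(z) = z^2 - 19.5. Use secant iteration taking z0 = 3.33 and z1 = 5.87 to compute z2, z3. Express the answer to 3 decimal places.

p(3.33) = -8.41110, p(5.87) = 14.95690
z2 = 5.87000 − 14.95690·(5.87000 − 3.33000) / (14.95690 − (-8.41110)) = 5.87000 − (37.99053)/(23.36800) = 4.24425
p(4.24425) = -1.48634
z3 = 4.24425 − (-1.48634)·(4.24425 − 5.87000) / (-1.48634 − 14.95690) = 4.24425 − (2.41642)/(-16.44324) = 4.39121

4.244, 4.391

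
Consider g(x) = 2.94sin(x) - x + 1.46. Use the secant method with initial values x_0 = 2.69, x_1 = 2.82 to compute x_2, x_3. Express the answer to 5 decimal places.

2.70425, 2.70450

g(2.69) = 0.0530133, g(2.82) = -0.4307308
x_2 = 2.8200000 − (-0.4307308)·(2.8200000 − 2.6900000) / (-0.4307308 − 0.0530133) = 2.8200000 − (-0.0559950)/(-0.4837441) = 2.7042466
g(2.7042466) = 0.0009515
x_3 = 2.7042466 − 0.0009515·(2.7042466 − 2.8200000) / (0.0009515 − (-0.4307308)) = 2.7042466 − (-0.0001101)/(0.4316822) = 2.7045018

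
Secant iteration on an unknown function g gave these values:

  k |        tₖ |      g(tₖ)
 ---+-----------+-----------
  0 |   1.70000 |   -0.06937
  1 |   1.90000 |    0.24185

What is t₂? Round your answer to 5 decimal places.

t₂ = 1.90000 − 0.24185·(1.90000 − 1.70000) / (0.24185 − (-0.06937))
   = 1.90000 − (0.0483700)/(0.3112200) = 1.7445794

1.74458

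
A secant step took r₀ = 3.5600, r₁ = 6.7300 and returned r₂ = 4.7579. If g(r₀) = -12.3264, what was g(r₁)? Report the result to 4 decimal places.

The secant line through (3.5600, -12.3264) and (6.7300, g(r₁)) crosses zero at r₂ = 4.7579.
So (3.5600, -12.3264), (6.7300, g(r₁)), (4.7579, 0) are collinear:
g(r₁) = -12.3264 · (6.7300 − 4.7579) / (3.5600 − 4.7579) = -12.3264 · (1.972100)/(-1.197900) = 20.292924

20.2929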